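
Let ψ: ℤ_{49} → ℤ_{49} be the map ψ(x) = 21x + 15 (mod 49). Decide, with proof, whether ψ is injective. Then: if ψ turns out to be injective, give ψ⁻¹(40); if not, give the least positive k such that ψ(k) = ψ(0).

7

We have gcd(21, 49) = 7 > 1. Taking u = 0 and v = 7: ψ(0) = 15 and ψ(7) = 21·7 + 15 = 162 ≡ 15 (mod 49).
So ψ(0) = ψ(7) while 0 ≠ 7, so ψ is not injective.
Since ψ is not injective, we find the least positive k with ψ(k) = ψ(0): this means 21k ≡ 0 (mod 49), i.e. 49 ∣ 21k. Since gcd(21, 49) = 7, dividing through by 7 this holds exactly when 7 ∣ 3k, and as gcd(3, 7) = 1, exactly when 7 ∣ k.
The smallest positive such k is 7.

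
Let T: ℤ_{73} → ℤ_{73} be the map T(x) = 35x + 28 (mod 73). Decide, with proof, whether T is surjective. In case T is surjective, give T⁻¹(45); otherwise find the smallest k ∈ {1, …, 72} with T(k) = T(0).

13

Since gcd(35, 73) = 1, 35 is invertible modulo 73. Euclid's algorithm: 73 = 2·35 + 3, 35 = 11·3 + 2, 3 = 1·2 + 1; back-substituting gives 1 = 48·35 − 23·73, so 35⁻¹ ≡ 48 (mod 73).
Then y ↦ 48(y − 28) is a two-sided inverse to T, so every y ∈ ℤ_{73} has a preimage.
So T is surjective.
Since T is surjective, we find T⁻¹(45): we need 35x ≡ 45 − 28 ≡ 17 (mod 73). Using 35⁻¹ = 48: x ≡ 48·17 = 816 = 11·73 + 13, so x = 13.
Check: T(13) = 35·13 + 28 = 483 = 6·73 + 45 ≡ 45 (mod 73).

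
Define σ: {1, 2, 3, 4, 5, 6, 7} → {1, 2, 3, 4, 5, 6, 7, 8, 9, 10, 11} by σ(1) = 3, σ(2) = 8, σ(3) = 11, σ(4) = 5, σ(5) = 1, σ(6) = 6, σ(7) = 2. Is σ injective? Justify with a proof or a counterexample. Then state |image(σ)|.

The values σ(1), …, σ(7) are 3, 8, 11, 5, 1, 6, 2 — all distinct.
So σ(s) = σ(t) only when s = t, and σ is injective.
The image of σ is {1, 2, 3, 5, 6, 8, 11}, which has 7 elements.

7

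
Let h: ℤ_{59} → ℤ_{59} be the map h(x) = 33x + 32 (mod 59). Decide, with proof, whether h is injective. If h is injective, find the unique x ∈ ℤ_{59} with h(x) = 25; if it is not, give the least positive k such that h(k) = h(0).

If h(u) = h(v), then 33u ≡ 33v (mod 59). Because gcd(33, 59) = 1, we may cancel 33 to get u ≡ v (mod 59).
Hence h is injective.
We now compute 33⁻¹ mod 59 explicitly. Euclid's algorithm: 59 = 1·33 + 26, 33 = 1·26 + 7, 26 = 3·7 + 5, 7 = 1·5 + 2, 5 = 2·2 + 1; back-substituting gives 1 = 34·33 − 19·59, so 33⁻¹ ≡ 34 (mod 59).
Since h is injective, we compute h⁻¹(25): solve 33x + 32 ≡ 25 (mod 59), i.e. 33x ≡ 52 (mod 59).
Multiplying by 33⁻¹ = 34 gives x ≡ 34·52 = 1768 = 29·59 + 57 ≡ 57 (mod 59).
Check: h(57) = 33·57 + 32 = 1913 = 32·59 + 25 ≡ 25 (mod 59).

57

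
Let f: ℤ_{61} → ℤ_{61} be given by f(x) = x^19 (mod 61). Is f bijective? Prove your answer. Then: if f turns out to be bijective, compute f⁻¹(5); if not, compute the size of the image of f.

46

Since 61 is prime, the nonzero elements of ℤ_{61} form a cyclic group of order 60.
As gcd(19, 60) = 1, raising to the 19th power is a bijection on this group: if u^19 ≡ v^19 then (uv^{−1})^19 = 1, and the only element of order dividing gcd(19, 60) = 1 is 1, so u = v.
With f(0) = 0 this makes f injective on all of ℤ_{61}, hence bijective (finite equal-size domain and codomain). In particular f is bijective.
Since f is bijective, we find the preimage of 5. The inverse of x ↦ x^19 on (ℤ_{61})^× is x ↦ x^19, because 19·19 = 361 = 6·60 + 1 ≡ 1 (mod 60) and x^{60} = 1 for x ≠ 0 (Fermat). So f⁻¹(5) = 5^19 mod 61.
Repeated squaring mod 61: 5^1 ≡ 5, 5^2 ≡ 5² = 25, 5^4 ≡ 25² = 625 ≡ 15, 5^8 ≡ 15² = 225 ≡ 42, 5^16 ≡ 42² = 1764 ≡ 56. Since 19 = 16 + 2 + 1, 5^19 ≡ 56·25·5: 56·25 = 1400 ≡ 58, then 58·5 = 290 ≡ 46. So 5^19 ≡ 46 (mod 61).
Hence f⁻¹(5) = 46.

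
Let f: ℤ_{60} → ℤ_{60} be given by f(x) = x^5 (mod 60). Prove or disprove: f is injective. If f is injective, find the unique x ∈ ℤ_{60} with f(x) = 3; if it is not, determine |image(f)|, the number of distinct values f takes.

f(0) = 0^5 = 0.
f(30): Repeated squaring mod 60: 30^1 ≡ 30, 30^2 ≡ 30² = 900 ≡ 0, 30^4 ≡ 0² = 0. Since 5 = 4 + 1, 30^5 ≡ 0·30: 0·30 = 0. So 30^5 ≡ 0 (mod 60).
So f(0) = f(30) = 0 while 0 ≠ 30, therefore f is not injective.
Since f is not injective, we determine |image(f)|. Computing x^5 mod 60 for each x (by repeated squaring, reducing mod 60 at every step), the values f(0), f(1), …, f(59) are: 0, 1, 32, 3, 4, 5, 36, 7, 8, 9, 40, 11, 12, 13, 44, 15, 16, 17, 48, 19, 20, 21, 52, 23, 24, 25, 56, 27, 28, 29, 0, 31, 32, 33, 4, 35, 36, 37, 8, 39, 40, 41, 12, 43, 44, 45, 16, 47, 48, 49, 20, 51, 52, 53, 24, 55, 56, 57, 28, 59.
The distinct values are {0, 1, 3, 4, 5, 7, 8, 9, 11, 12, 13, 15, 16, 17, 19, 20, 21, 23, 24, 25, 27, 28, 29, 31, 32, 33, 35, 36, 37, 39, 40, 41, 43, 44, 45, 47, 48, 49, 51, 52, 53, 55, 56, 57, 59}; there are 45 of them.

45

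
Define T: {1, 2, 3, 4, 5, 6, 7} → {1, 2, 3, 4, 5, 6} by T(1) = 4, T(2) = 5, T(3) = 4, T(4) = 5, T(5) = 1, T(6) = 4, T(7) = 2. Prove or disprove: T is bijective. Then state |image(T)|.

T(1) = 4 = T(3) with 1 ≠ 3, so T is not injective, hence not bijective.
The image of T is {1, 2, 4, 5}, which has 4 elements.

4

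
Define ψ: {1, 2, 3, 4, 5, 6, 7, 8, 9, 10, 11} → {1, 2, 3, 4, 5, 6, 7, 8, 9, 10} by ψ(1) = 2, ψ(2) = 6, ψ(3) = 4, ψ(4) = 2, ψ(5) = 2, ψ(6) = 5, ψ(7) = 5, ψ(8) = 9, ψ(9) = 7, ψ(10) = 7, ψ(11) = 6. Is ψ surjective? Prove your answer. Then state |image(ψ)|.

No element maps to 1, so ψ is not surjective.
The image of ψ is {2, 4, 5, 6, 7, 9}, which has 6 elements.

6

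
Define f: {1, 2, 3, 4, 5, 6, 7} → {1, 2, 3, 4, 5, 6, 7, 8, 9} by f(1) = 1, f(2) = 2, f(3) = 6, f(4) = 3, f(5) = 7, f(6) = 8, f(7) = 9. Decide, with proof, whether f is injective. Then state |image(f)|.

7

The values f(1), …, f(7) are 1, 2, 6, 3, 7, 8, 9 — all distinct.
So f(x_1) = f(x_2) only when x_1 = x_2, and f is injective.
The image of f is {1, 2, 3, 6, 7, 8, 9}, which has 7 elements.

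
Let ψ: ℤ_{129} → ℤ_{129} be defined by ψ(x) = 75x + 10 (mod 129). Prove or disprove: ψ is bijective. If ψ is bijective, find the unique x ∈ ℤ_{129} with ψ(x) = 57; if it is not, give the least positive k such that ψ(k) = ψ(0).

43

We have gcd(75, 129) = 3 > 1. Taking a = 0 and b = 43: ψ(0) = 10 and ψ(43) = 75·43 + 10 = 3235 ≡ 10 (mod 129).
So ψ(0) = ψ(43) while 0 ≠ 43, thus ψ is not injective, hence not bijective.
Since ψ is not bijective, we find the least positive k with ψ(k) = ψ(0): this means 75k ≡ 0 (mod 129), i.e. 129 ∣ 75k. Since gcd(75, 129) = 3, dividing through by 3 this holds exactly when 43 ∣ 25k, and as gcd(25, 43) = 1, exactly when 43 ∣ k.
The smallest positive such k is 43.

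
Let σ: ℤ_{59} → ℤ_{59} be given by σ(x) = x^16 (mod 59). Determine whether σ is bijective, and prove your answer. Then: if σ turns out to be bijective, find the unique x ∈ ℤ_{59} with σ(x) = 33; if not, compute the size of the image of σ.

σ(29): Repeated squaring mod 59: 29^1 ≡ 29, 29^2 ≡ 29² = 841 ≡ 15, 29^4 ≡ 15² = 225 ≡ 48, 29^8 ≡ 48² = 2304 ≡ 3, 29^16 ≡ 3² = 9. So 29^16 ≡ 9 (mod 59).
σ(30): Repeated squaring mod 59: 30^1 ≡ 30, 30^2 ≡ 30² = 900 ≡ 15, 30^4 ≡ 15² = 225 ≡ 48, 30^8 ≡ 48² = 2304 ≡ 3, 30^16 ≡ 3² = 9. So 30^16 ≡ 9 (mod 59).
So σ(29) = σ(30) = 9 while 29 ≠ 30, hence σ is not injective, hence not bijective.
Since σ is not bijective, we determine |image(σ)|. Computing x^16 mod 59 for each x (by repeated squaring, reducing mod 59 at every step), the values σ(0), σ(1), …, σ(58) are: 0, 1, 46, 26, 51, 19, 16, 15, 45, 27, 48, 12, 28, 35, 41, 22, 5, 4, 3, 29, 25, 36, 21, 20, 49, 7, 17, 53, 57, 9, 9, 57, 53, 17, 7, 49, 20, 21, 36, 25, 29, 3, 4, 5, 22, 41, 35, 28, 12, 48, 27, 45, 15, 16, 19, 51, 26, 46, 1.
The distinct values are {0, 1, 3, 4, 5, 7, 9, 12, 15, 16, 17, 19, 20, 21, 22, 25, 26, 27, 28, 29, 35, 36, 41, 45, 46, 48, 49, 51, 53, 57}; there are 30 of them.

30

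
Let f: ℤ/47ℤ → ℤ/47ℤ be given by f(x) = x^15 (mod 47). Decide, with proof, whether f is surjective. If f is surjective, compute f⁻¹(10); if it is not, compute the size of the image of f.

29

Since 47 is prime, the nonzero elements of ℤ/47ℤ form a cyclic group of order 46.
As gcd(15, 46) = 1, raising to the 15th power is a bijection on this group: if u^15 ≡ v^15 then (uv^{−1})^15 = 1, and the only element of order dividing gcd(15, 46) = 1 is 1, so u = v.
With f(0) = 0 this makes f injective on all of ℤ/47ℤ, hence bijective (finite equal-size domain and codomain). In particular f is surjective.
Since f is surjective, we find the preimage of 10. The inverse of x ↦ x^15 on (ℤ/47ℤ)^× is x ↦ x^43, because 15·43 = 645 = 14·46 + 1 ≡ 1 (mod 46) and x^{46} = 1 for x ≠ 0 (Fermat). So f⁻¹(10) = 10^43 mod 47.
Repeated squaring mod 47: 10^1 ≡ 10, 10^2 ≡ 10² = 100 ≡ 6, 10^4 ≡ 6² = 36, 10^8 ≡ 36² = 1296 ≡ 27, 10^16 ≡ 27² = 729 ≡ 24, 10^32 ≡ 24² = 576 ≡ 12. Since 43 = 32 + 8 + 2 + 1, 10^43 ≡ 12·27·6·10: 12·27 = 324 ≡ 42, then 42·6 = 252 ≡ 17, then 17·10 = 170 ≡ 29. So 10^43 ≡ 29 (mod 47).
Hence f⁻¹(10) = 29.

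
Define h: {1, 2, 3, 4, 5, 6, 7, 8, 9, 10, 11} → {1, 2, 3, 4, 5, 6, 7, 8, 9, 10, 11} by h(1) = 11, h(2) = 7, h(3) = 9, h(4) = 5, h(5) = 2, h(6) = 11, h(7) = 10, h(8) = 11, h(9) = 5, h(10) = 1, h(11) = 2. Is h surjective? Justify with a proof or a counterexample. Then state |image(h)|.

7

No element maps to 3, so h is not surjective.
The image of h is {1, 2, 5, 7, 9, 10, 11}, which has 7 elements.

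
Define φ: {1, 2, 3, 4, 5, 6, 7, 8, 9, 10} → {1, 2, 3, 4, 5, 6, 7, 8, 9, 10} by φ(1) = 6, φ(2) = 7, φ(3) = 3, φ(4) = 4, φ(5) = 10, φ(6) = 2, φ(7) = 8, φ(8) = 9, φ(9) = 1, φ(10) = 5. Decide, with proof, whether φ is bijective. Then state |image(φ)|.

The values 6, 7, 3, 4, 10, 2, 8, 9, 1, 5 are a permutation of {1, 2, 3, 4, 5, 6, 7, 8, 9, 10}: each element appears exactly once.
So φ is injective and surjective, hence bijective.
The image of φ is {1, 2, 3, 4, 5, 6, 7, 8, 9, 10}, which has 10 elements.

10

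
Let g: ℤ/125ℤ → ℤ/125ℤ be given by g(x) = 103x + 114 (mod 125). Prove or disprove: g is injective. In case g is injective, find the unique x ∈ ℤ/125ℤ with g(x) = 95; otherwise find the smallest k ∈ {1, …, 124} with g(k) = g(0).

52

If g(s) = g(t), then 103s ≡ 103t (mod 125). Because gcd(103, 125) = 1, we may cancel 103 to get s ≡ t (mod 125).
Therefore g is injective.
We now compute 103⁻¹ mod 125 explicitly. Euclid's algorithm: 125 = 1·103 + 22, 103 = 4·22 + 15, 22 = 1·15 + 7, 15 = 2·7 + 1; back-substituting gives 1 = 17·103 − 14·125, so 103⁻¹ ≡ 17 (mod 125).
Since g is injective, we find g⁻¹(95): we need 103x ≡ 95 − 114 ≡ 106 (mod 125). Using 103⁻¹ = 17: x ≡ 17·106 = 1802 = 14·125 + 52, so x = 52.
Check: g(52) = 103·52 + 114 = 5470 = 43·125 + 95 ≡ 95 (mod 125).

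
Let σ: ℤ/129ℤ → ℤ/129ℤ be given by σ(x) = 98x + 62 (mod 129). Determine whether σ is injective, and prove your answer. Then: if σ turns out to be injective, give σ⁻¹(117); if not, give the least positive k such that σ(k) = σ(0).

44

Recall: σ is injective when σ(a) = σ(b) forces a = b.
Suppose σ(a) = σ(b) in ℤ/129ℤ. Then 98a + 62 ≡ 98b + 62 (mod 129), so 98(a − b) ≡ 0 (mod 129).
Since gcd(98, 129) = 1, 98 is invertible modulo 129, hence a − b ≡ 0 (mod 129), i.e. a = b.
Therefore σ is injective.
We now compute 98⁻¹ mod 129 explicitly. Euclid's algorithm: 129 = 1·98 + 31, 98 = 3·31 + 5, 31 = 6·5 + 1; back-substituting gives 1 = 104·98 − 79·129, so 98⁻¹ ≡ 104 (mod 129).
Since σ is injective, we compute σ⁻¹(117): solve 98x + 62 ≡ 117 (mod 129), i.e. 98x ≡ 55 (mod 129).
Multiplying by 98⁻¹ = 104 gives x ≡ 104·55 = 5720 = 44·129 + 44 ≡ 44 (mod 129).
Check: σ(44) = 98·44 + 62 = 4374 = 33·129 + 117 ≡ 117 (mod 129).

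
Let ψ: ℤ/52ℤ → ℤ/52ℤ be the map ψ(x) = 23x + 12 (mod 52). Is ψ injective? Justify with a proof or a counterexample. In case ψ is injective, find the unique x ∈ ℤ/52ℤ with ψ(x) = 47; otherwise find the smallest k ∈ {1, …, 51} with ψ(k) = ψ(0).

49

By definition, ψ is injective when ψ(x_1) = ψ(x_2) forces x_1 = x_2.
Suppose ψ(x_1) = ψ(x_2) in ℤ/52ℤ. Then 23x_1 + 12 ≡ 23x_2 + 12 (mod 52), thus 23(x_1 − x_2) ≡ 0 (mod 52).
Since gcd(23, 52) = 1, 23 is invertible modulo 52, so x_1 − x_2 ≡ 0 (mod 52), i.e. x_1 = x_2.
So ψ is injective.
We now compute 23⁻¹ mod 52 explicitly. Euclid's algorithm: 52 = 2·23 + 6, 23 = 3·6 + 5, 6 = 1·5 + 1; back-substituting gives 1 = 43·23 − 19·52, so 23⁻¹ ≡ 43 (mod 52).
Since ψ is injective, we compute ψ⁻¹(47): solve 23x + 12 ≡ 47 (mod 52), i.e. 23x ≡ 35 (mod 52).
Multiplying by 23⁻¹ = 43 gives x ≡ 43·35 = 1505 = 28·52 + 49 ≡ 49 (mod 52).
Check: ψ(49) = 23·49 + 12 = 1139 = 21·52 + 47 ≡ 47 (mod 52).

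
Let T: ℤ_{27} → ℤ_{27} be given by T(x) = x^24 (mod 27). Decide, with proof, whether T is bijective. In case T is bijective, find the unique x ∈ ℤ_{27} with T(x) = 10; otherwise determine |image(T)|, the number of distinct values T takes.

4

T(0) = 0^24 = 0.
T(3): Repeated squaring mod 27: 3^1 ≡ 3, 3^2 ≡ 3² = 9, 3^4 ≡ 9² = 81 ≡ 0, 3^8 ≡ 0² = 0, 3^16 ≡ 0² = 0. Since 24 = 16 + 8, 3^24 ≡ 0·0: 0·0 = 0. So 3^24 ≡ 0 (mod 27).
So T(0) = T(3) = 0 while 0 ≠ 3, therefore T is not injective, hence not bijective.
Since T is not bijective, we determine |image(T)|. Computing x^24 mod 27 for each x (by repeated squaring, reducing mod 27 at every step), the values T(0), T(1), …, T(26) are: 0, 1, 10, 0, 19, 19, 0, 10, 1, 0, 1, 10, 0, 19, 19, 0, 10, 1, 0, 1, 10, 0, 19, 19, 0, 10, 1.
The distinct values are {0, 1, 10, 19}; there are 4 of them.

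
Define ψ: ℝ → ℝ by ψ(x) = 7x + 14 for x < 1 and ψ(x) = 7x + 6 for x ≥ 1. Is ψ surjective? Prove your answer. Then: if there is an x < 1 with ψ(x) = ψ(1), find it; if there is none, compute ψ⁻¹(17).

Both pieces are strictly increasing (slopes 7 and 7), so each is injective on its own interval.
The left piece maps (−∞, 1) onto (−∞, 21); the right piece maps [1, ∞) onto [13, ∞).
The union (−∞, 21) ∪ [13, ∞) covers ℝ, so ψ is surjective.
For the follow-up: the images overlap, so an x < 1 with ψ(x) = ψ(1) exists. ψ(1) = 13; solving 7x + 14 = 13 for x < 1 gives x = (13 − 14)/7 = −1/7.

-1/7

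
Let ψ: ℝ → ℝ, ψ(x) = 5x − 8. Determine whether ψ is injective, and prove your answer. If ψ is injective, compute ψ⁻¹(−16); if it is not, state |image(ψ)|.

Recall: ψ is injective when ψ(u) = ψ(v) forces u = v.
Suppose ψ(u) = ψ(v). Then 5u − 8 = 5v − 8, thus 5u = 5v, hence u = v.
So ψ is injective.
Since ψ is injective, we compute ψ⁻¹(−16) = (−16 + 8)/5 = −8/5.

-8/5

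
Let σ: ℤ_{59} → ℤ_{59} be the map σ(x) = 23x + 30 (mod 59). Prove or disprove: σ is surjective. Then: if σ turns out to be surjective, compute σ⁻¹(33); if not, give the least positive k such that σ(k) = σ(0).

54

Recall that surjectivity means every element of the codomain has a preimage under σ.
Since gcd(23, 59) = 1, 23 is invertible modulo 59. Euclid's algorithm: 59 = 2·23 + 13, 23 = 1·13 + 10, 13 = 1·10 + 3, 10 = 3·3 + 1; back-substituting gives 1 = 18·23 − 7·59, so 23⁻¹ ≡ 18 (mod 59).
For any y ∈ ℤ_{59}, x = 18(y − 30) mod 59 satisfies σ(x) = 23·18(y − 30) + 30 ≡ y (since 23·18 ≡ 1 mod 59). So every y has a preimage.
Thus σ is surjective.
Since σ is surjective, we compute σ⁻¹(33): solve 23x + 30 ≡ 33 (mod 59), i.e. 23x ≡ 3 (mod 59).
Multiplying by 23⁻¹ = 18 gives x ≡ 18·3 = 54 ≡ 54 (mod 59).
Check: σ(54) = 23·54 + 30 = 1272 = 21·59 + 33 ≡ 33 (mod 59).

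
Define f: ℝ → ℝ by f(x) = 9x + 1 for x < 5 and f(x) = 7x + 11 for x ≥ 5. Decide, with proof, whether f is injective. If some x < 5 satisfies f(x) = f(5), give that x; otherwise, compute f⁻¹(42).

41/9

Both pieces are strictly increasing (slopes 9 and 7), so each is injective on its own interval.
The left piece maps (−∞, 5) onto (−∞, 46); the right piece maps [5, ∞) onto [46, ∞).
These images are disjoint, so no value is attained by both pieces. Therefore f is injective.
Because the two images are disjoint, no x < 5 has f(x) = f(5), so we compute f⁻¹(42): 42 lies in (−∞, 46), so solve 9x + 1 = 42: x = (42 − 1)/9 = 41/9.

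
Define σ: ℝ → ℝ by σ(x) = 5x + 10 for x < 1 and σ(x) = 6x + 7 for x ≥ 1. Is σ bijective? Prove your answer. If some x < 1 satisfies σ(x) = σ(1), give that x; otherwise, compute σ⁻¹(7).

3/5

Both pieces are strictly increasing (slopes 5 and 6), so each is injective on its own interval.
The left piece maps (−∞, 1) onto (−∞, 15); the right piece maps [1, ∞) onto [13, ∞).
These images overlap. In particular σ(1) = 13 (right piece), and solving 5x + 10 = 13 on the left piece gives x = 3/5 < 1.
So σ(3/5) = σ(1) with 3/5 ≠ 1, and σ is not injective, hence not bijective. This x = 3/5 is the requested value below 1.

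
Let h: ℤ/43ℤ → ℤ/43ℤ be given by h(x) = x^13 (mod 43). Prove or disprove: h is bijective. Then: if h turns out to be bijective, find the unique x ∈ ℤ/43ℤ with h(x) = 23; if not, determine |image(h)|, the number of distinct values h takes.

Since 43 is prime, the nonzero elements of ℤ/43ℤ form a cyclic group of order 42.
As gcd(13, 42) = 1, raising to the 13th power is a bijection on this group: if u^13 ≡ v^13 then (uv^{−1})^13 = 1, and the only element of order dividing gcd(13, 42) = 1 is 1, so u = v.
With h(0) = 0 this makes h injective on all of ℤ/43ℤ, hence bijective (finite equal-size domain and codomain). In particular h is bijective.
Since h is bijective, we find the preimage of 23. The inverse of x ↦ x^13 on (ℤ/43ℤ)^× is x ↦ x^13, because 13·13 = 169 = 4·42 + 1 ≡ 1 (mod 42) and x^{42} = 1 for x ≠ 0 (Fermat). So h⁻¹(23) = 23^13 mod 43.
Repeated squaring mod 43: 23^1 ≡ 23, 23^2 ≡ 23² = 529 ≡ 13, 23^4 ≡ 13² = 169 ≡ 40, 23^8 ≡ 40² = 1600 ≡ 9. Since 13 = 8 + 4 + 1, 23^13 ≡ 9·40·23: 9·40 = 360 ≡ 16, then 16·23 = 368 ≡ 24. So 23^13 ≡ 24 (mod 43).
Hence h⁻¹(23) = 24.

24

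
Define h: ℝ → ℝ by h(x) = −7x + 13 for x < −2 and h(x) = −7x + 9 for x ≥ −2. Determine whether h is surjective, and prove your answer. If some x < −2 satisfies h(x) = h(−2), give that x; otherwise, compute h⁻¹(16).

Both pieces are strictly decreasing (slopes −7 and −7), so each is injective on its own interval.
The left piece maps (−∞, −2) onto (27, ∞); the right piece maps [−2, ∞) onto (−∞, 23].
The union (27, ∞) ∪ (−∞, 23] omits the interval between 27 and 23; in particular 27 has no preimage. So h is not surjective.
Because the two images are disjoint, no x < −2 has h(x) = h(−2), so we compute h⁻¹(16): 16 lies in (−∞, 23], so solve −7x + 9 = 16: x = (16 − 9)/(−7) = −1.

-1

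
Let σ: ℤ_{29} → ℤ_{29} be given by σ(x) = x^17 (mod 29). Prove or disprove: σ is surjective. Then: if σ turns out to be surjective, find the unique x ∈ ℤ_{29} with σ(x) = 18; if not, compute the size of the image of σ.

15

Since 29 is prime, the nonzero elements of ℤ_{29} form a cyclic group of order 28.
As gcd(17, 28) = 1, raising to the 17th power is a bijection on this group: if a^17 ≡ b^17 then (ab^{−1})^17 = 1, and the only element of order dividing gcd(17, 28) = 1 is 1, so a = b.
With σ(0) = 0 this makes σ injective on all of ℤ_{29}, hence bijective (finite equal-size domain and codomain). In particular σ is surjective.
Since σ is surjective, we find the preimage of 18. The inverse of x ↦ x^17 on (ℤ_{29})^× is x ↦ x^5, because 17·5 = 85 = 3·28 + 1 ≡ 1 (mod 28) and x^{28} = 1 for x ≠ 0 (Fermat). So σ⁻¹(18) = 18^5 mod 29.
Repeated squaring mod 29: 18^1 ≡ 18, 18^2 ≡ 18² = 324 ≡ 5, 18^4 ≡ 5² = 25. Since 5 = 4 + 1, 18^5 ≡ 25·18: 25·18 = 450 ≡ 15. So 18^5 ≡ 15 (mod 29).
Hence σ⁻¹(18) = 15.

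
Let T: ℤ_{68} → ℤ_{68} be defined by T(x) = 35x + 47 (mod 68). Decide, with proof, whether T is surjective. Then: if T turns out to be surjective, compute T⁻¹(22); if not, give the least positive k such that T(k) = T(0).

Since gcd(35, 68) = 1, 35 is invertible modulo 68. Euclid's algorithm: 68 = 1·35 + 33, 35 = 1·33 + 2, 33 = 16·2 + 1; back-substituting gives 1 = 35·35 − 18·68, so 35⁻¹ ≡ 35 (mod 68).
Then y ↦ 35(y − 47) is a two-sided inverse to T, so every y ∈ ℤ_{68} has a preimage.
So T is surjective.
Since T is surjective, we compute T⁻¹(22): solve 35x + 47 ≡ 22 (mod 68), i.e. 35x ≡ 43 (mod 68).
Multiplying by 35⁻¹ = 35 gives x ≡ 35·43 = 1505 = 22·68 + 9 ≡ 9 (mod 68).
Check: T(9) = 35·9 + 47 = 362 = 5·68 + 22 ≡ 22 (mod 68).

9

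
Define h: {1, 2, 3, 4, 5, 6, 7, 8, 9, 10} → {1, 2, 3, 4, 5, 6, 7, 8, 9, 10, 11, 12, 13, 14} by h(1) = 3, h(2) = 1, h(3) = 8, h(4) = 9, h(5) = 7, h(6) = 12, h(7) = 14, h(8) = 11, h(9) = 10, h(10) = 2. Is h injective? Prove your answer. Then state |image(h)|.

10

The values h(1), …, h(10) are 3, 1, 8, 9, 7, 12, 14, 11, 10, 2 — all distinct.
So h(u) = h(v) only when u = v, and h is injective.
The image of h is {1, 2, 3, 7, 8, 9, 10, 11, 12, 14}, which has 10 elements.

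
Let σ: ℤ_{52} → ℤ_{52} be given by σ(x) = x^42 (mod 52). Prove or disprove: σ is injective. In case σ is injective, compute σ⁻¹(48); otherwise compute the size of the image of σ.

σ(1) = 1^42 = 1.
σ(3): Repeated squaring mod 52: 3^1 ≡ 3, 3^2 ≡ 3² = 9, 3^4 ≡ 9² = 81 ≡ 29, 3^8 ≡ 29² = 841 ≡ 9, 3^16 ≡ 9² = 81 ≡ 29, 3^32 ≡ 29² = 841 ≡ 9. Since 42 = 32 + 8 + 2, 3^42 ≡ 9·9·9: 9·9 = 81 ≡ 29, then 29·9 = 261 ≡ 1. So 3^42 ≡ 1 (mod 52).
So σ(1) = σ(3) = 1 while 1 ≠ 3, hence σ is not injective.
Since σ is not injective, we determine |image(σ)|. Computing x^42 mod 52 for each x (by repeated squaring, reducing mod 52 at every step), the values σ(0), σ(1), …, σ(51) are: 0, 1, 12, 1, 40, 25, 12, 25, 12, 1, 40, 25, 40, 13, 40, 25, 40, 1, 12, 25, 12, 25, 40, 1, 12, 1, 0, 1, 12, 1, 40, 25, 12, 25, 12, 1, 40, 25, 40, 13, 40, 25, 40, 1, 12, 25, 12, 25, 40, 1, 12, 1.
The distinct values are {0, 1, 12, 13, 25, 40}; there are 6 of them.

6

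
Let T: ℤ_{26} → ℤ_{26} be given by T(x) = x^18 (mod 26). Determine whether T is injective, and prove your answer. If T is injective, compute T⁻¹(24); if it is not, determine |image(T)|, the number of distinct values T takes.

T(1) = 1^18 = 1.
T(3): Repeated squaring mod 26: 3^1 ≡ 3, 3^2 ≡ 3² = 9, 3^4 ≡ 9² = 81 ≡ 3, 3^8 ≡ 3² = 9, 3^16 ≡ 9² = 81 ≡ 3. Since 18 = 16 + 2, 3^18 ≡ 3·9: 3·9 = 27 ≡ 1. So 3^18 ≡ 1 (mod 26).
So T(1) = T(3) = 1 while 1 ≠ 3, thus T is not injective.
Since T is not injective, we determine |image(T)|. Computing x^18 mod 26 for each x (by repeated squaring, reducing mod 26 at every step), the values T(0), T(1), …, T(25) are: 0, 1, 12, 1, 14, 25, 12, 25, 12, 1, 14, 25, 14, 13, 14, 25, 14, 1, 12, 25, 12, 25, 14, 1, 12, 1.
The distinct values are {0, 1, 12, 13, 14, 25}; there are 6 of them.

6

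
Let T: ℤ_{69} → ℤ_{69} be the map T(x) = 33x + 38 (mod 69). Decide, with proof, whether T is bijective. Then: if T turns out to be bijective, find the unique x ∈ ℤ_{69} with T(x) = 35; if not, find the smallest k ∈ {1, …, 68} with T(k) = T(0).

23

By definition, T is injective if T(x_1) = T(x_2) implies x_1 = x_2.
We have gcd(33, 69) = 3 > 1. Taking x_1 = 0 and x_2 = 23: T(0) = 38 and T(23) = 33·23 + 38 = 797 ≡ 38 (mod 69).
So T(0) = T(23) while 0 ≠ 23, thus T is not injective, hence not bijective.
Since T is not bijective, we find the least positive k with T(k) = T(0): this means 33k ≡ 0 (mod 69), i.e. 69 ∣ 33k. Since gcd(33, 69) = 3, dividing through by 3 this holds exactly when 23 ∣ 11k, and as gcd(11, 23) = 1, exactly when 23 ∣ k.
The smallest positive such k is 23.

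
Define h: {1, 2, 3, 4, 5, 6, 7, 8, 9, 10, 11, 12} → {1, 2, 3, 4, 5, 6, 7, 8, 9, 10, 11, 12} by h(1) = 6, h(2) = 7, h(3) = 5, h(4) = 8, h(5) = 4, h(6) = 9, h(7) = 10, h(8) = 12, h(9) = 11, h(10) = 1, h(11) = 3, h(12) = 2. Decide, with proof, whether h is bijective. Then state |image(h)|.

The values 6, 7, 5, 8, 4, 9, 10, 12, 11, 1, 3, 2 are a permutation of {1, 2, 3, 4, 5, 6, 7, 8, 9, 10, 11, 12}: each element appears exactly once.
So h is injective and surjective, hence bijective.
The image of h is {1, 2, 3, 4, 5, 6, 7, 8, 9, 10, 11, 12}, which has 12 elements.

12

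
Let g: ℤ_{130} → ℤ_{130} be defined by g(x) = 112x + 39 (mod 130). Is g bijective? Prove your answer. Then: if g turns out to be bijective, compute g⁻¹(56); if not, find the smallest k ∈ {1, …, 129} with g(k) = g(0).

We have gcd(112, 130) = 2 > 1. Taking a = 0 and b = 65: g(0) = 39 and g(65) = 112·65 + 39 = 7319 ≡ 39 (mod 130).
So g(0) = g(65) while 0 ≠ 65, hence g is not injective, hence not bijective.
Since g is not bijective, we find the least positive k with g(k) = g(0): this means 112k ≡ 0 (mod 130), i.e. 130 ∣ 112k. Since gcd(112, 130) = 2, dividing through by 2 this holds exactly when 65 ∣ 56k, and as gcd(56, 65) = 1, exactly when 65 ∣ k.
The smallest positive such k is 65.

65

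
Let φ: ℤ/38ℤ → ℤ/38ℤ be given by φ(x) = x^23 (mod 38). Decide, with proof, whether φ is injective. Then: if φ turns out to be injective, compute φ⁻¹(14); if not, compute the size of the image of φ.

32

Computing x^23 mod 38 for each x (by repeated squaring, reducing mod 38 at every step), the values φ(0), φ(1), …, φ(37) are: 0, 1, 32, 15, 36, 9, 24, 11, 12, 35, 22, 7, 8, 33, 10, 21, 4, 25, 18, 19, 20, 13, 34, 17, 28, 5, 30, 31, 16, 3, 26, 27, 14, 29, 2, 23, 6, 37.
Every element of ℤ/38ℤ appears exactly once in this list, so φ is a bijection, and in particular injective.
Since φ is injective, we read off the preimage of 14 from the same table: φ(32) = 14, so φ⁻¹(14) = 32.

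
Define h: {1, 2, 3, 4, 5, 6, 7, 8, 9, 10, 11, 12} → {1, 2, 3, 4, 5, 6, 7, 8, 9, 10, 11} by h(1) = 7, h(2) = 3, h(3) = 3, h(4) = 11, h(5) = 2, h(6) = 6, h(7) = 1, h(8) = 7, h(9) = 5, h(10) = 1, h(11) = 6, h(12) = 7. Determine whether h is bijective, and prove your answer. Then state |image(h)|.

h(2) = 3 = h(3) with 2 ≠ 3, so h is not injective, hence not bijective.
The image of h is {1, 2, 3, 5, 6, 7, 11}, which has 7 elements.

7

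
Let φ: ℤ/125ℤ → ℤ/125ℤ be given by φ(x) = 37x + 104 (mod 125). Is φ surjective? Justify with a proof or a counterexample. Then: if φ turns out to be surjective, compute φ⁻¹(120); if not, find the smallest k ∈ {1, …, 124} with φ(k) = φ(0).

Since gcd(37, 125) = 1, 37 is invertible modulo 125. Euclid's algorithm: 125 = 3·37 + 14, 37 = 2·14 + 9, 14 = 1·9 + 5, 9 = 1·5 + 4, 5 = 1·4 + 1; back-substituting gives 1 = 98·37 − 29·125, so 37⁻¹ ≡ 98 (mod 125).
Then y ↦ 98(y − 104) is a two-sided inverse to φ, so every y ∈ ℤ/125ℤ has a preimage.
Thus φ is surjective.
Since φ is surjective, we compute φ⁻¹(120): solve 37x + 104 ≡ 120 (mod 125), i.e. 37x ≡ 16 (mod 125).
Multiplying by 37⁻¹ = 98 gives x ≡ 98·16 = 1568 = 12·125 + 68 ≡ 68 (mod 125).
Check: φ(68) = 37·68 + 104 = 2620 = 20·125 + 120 ≡ 120 (mod 125).

68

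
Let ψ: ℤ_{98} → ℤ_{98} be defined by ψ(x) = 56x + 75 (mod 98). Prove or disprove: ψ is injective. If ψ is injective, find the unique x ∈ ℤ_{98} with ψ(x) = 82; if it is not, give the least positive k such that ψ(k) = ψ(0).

7

Recall that ψ is injective if ψ(x_1) = ψ(x_2) implies x_1 = x_2.
We have gcd(56, 98) = 14 > 1. Taking x_1 = 0 and x_2 = 7: ψ(0) = 75 and ψ(7) = 56·7 + 75 = 467 ≡ 75 (mod 98).
So ψ(0) = ψ(7) while 0 ≠ 7, therefore ψ is not injective.
Since ψ is not injective, we find the least positive k with ψ(k) = ψ(0): this means 56k ≡ 0 (mod 98), i.e. 98 ∣ 56k. Since gcd(56, 98) = 14, dividing through by 14 this holds exactly when 7 ∣ 4k, and as gcd(4, 7) = 1, exactly when 7 ∣ k.
The smallest positive such k is 7.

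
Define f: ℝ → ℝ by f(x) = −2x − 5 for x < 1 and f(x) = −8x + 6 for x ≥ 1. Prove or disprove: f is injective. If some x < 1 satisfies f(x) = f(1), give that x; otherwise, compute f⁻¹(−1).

-3/2

Both pieces are strictly decreasing (slopes −2 and −8), so each is injective on its own interval.
The left piece maps (−∞, 1) onto (−7, ∞); the right piece maps [1, ∞) onto (−∞, −2].
These images overlap. In particular f(1) = −2 (right piece), and solving −2x − 5 = −2 on the left piece gives x = −3/2 < 1.
So f(−3/2) = f(1) with −3/2 ≠ 1, and f is not injective. This x = −3/2 is the requested value below 1.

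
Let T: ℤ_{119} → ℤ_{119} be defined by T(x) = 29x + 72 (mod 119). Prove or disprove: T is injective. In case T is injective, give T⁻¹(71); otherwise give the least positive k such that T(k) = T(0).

41

If T(u) = T(v), then 29u ≡ 29v (mod 119). Because gcd(29, 119) = 1, we may cancel 29 to get u ≡ v (mod 119).
Hence T is injective.
We now compute 29⁻¹ mod 119 explicitly. Euclid's algorithm: 119 = 4·29 + 3, 29 = 9·3 + 2, 3 = 1·2 + 1; back-substituting gives 1 = 78·29 − 19·119, so 29⁻¹ ≡ 78 (mod 119).
Since T is injective, we find T⁻¹(71): we need 29x ≡ 71 − 72 ≡ 118 (mod 119). Using 29⁻¹ = 78: x ≡ 78·118 = 9204 = 77·119 + 41, so x = 41.
Check: T(41) = 29·41 + 72 = 1261 = 10·119 + 71 ≡ 71 (mod 119).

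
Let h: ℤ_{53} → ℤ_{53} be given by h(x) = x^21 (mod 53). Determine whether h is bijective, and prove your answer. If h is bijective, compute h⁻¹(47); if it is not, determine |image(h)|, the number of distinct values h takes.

15

Since 53 is prime, the nonzero elements of ℤ_{53} form a cyclic group of order 52.
As gcd(21, 52) = 1, raising to the 21st power is a bijection on this group: if a^21 ≡ b^21 then (ab^{−1})^21 = 1, and the only element of order dividing gcd(21, 52) = 1 is 1, so a = b.
With h(0) = 0 this makes h injective on all of ℤ_{53}, hence bijective (finite equal-size domain and codomain). In particular h is bijective.
Since h is bijective, we find the preimage of 47. The inverse of x ↦ x^21 on (ℤ_{53})^× is x ↦ x^5, because 21·5 = 105 = 2·52 + 1 ≡ 1 (mod 52) and x^{52} = 1 for x ≠ 0 (Fermat). So h⁻¹(47) = 47^5 mod 53.
Repeated squaring mod 53: 47^1 ≡ 47, 47^2 ≡ 47² = 2209 ≡ 36, 47^4 ≡ 36² = 1296 ≡ 24. Since 5 = 4 + 1, 47^5 ≡ 24·47: 24·47 = 1128 ≡ 15. So 47^5 ≡ 15 (mod 53).
Hence h⁻¹(47) = 15.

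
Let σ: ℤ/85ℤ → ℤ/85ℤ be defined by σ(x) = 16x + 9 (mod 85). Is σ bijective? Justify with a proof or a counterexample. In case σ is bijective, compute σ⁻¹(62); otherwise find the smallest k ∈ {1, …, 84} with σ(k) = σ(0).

83

Recall that injectivity means: for all x_1, x_2 in the domain, σ(x_1) = σ(x_2) implies x_1 = x_2.
If σ(x_1) = σ(x_2), then 16x_1 ≡ 16x_2 (mod 85). Because gcd(16, 85) = 1, we may cancel 16 to get x_1 ≡ x_2 (mod 85).
We now compute 16⁻¹ mod 85 explicitly. Euclid's algorithm: 85 = 5·16 + 5, 16 = 3·5 + 1; back-substituting gives 1 = 16·16 − 3·85, so 16⁻¹ ≡ 16 (mod 85).
For any y ∈ ℤ/85ℤ, x = 16(y − 9) mod 85 satisfies σ(x) = 16·16(y − 9) + 9 ≡ y (since 16·16 ≡ 1 mod 85). So every y has a preimage.
So σ is bijective.
Since σ is bijective, we find σ⁻¹(62): we need 16x ≡ 62 − 9 ≡ 53 (mod 85). Using 16⁻¹ = 16: x ≡ 16·53 = 848 = 9·85 + 83, so x = 83.
Check: σ(83) = 16·83 + 9 = 1337 = 15·85 + 62 ≡ 62 (mod 85).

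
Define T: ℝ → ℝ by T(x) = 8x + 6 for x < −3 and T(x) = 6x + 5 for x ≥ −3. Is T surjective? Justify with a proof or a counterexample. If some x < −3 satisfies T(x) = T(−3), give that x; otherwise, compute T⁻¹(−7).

Both pieces are strictly increasing (slopes 8 and 6), so each is injective on its own interval.
The left piece maps (−∞, −3) onto (−∞, −18); the right piece maps [−3, ∞) onto [−13, ∞).
The union (−∞, −18) ∪ [−13, ∞) omits the interval between −18 and −13; in particular −18 has no preimage. So T is not surjective.
Because the two images are disjoint, no x < −3 has T(x) = T(−3), so we compute T⁻¹(−7): −7 lies in [−13, ∞), so solve 6x + 5 = −7: x = (−7 − 5)/6 = −2.

-2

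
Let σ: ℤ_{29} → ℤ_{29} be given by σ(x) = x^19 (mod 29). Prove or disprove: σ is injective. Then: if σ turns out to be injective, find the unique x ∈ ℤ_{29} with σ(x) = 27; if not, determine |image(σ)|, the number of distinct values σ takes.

21

Since 29 is prime, the nonzero elements of ℤ_{29} form a cyclic group of order 28.
As gcd(19, 28) = 1, raising to the 19th power is a bijection on this group: if u^19 ≡ v^19 then (uv^{−1})^19 = 1, and the only element of order dividing gcd(19, 28) = 1 is 1, so u = v.
With σ(0) = 0 this makes σ injective on all of ℤ_{29}, hence bijective (finite equal-size domain and codomain). In particular σ is injective.
Since σ is injective, we find the preimage of 27. The inverse of x ↦ x^19 on (ℤ_{29})^× is x ↦ x^3, because 19·3 = 57 = 2·28 + 1 ≡ 1 (mod 28) and x^{28} = 1 for x ≠ 0 (Fermat). So σ⁻¹(27) = 27^3 mod 29.
Repeated squaring mod 29: 27^1 ≡ 27, 27^2 ≡ 27² = 729 ≡ 4. Since 3 = 2 + 1, 27^3 ≡ 4·27: 4·27 = 108 ≡ 21. So 27^3 ≡ 21 (mod 29).
Hence σ⁻¹(27) = 21.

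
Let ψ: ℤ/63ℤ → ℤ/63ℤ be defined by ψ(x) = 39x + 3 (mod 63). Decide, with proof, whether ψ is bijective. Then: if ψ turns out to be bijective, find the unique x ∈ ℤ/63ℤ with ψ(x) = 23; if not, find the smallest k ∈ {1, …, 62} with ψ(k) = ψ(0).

21

By definition, ψ is injective if ψ(u) = ψ(v) implies u = v.
We have gcd(39, 63) = 3 > 1. Taking u = 0 and v = 21: ψ(0) = 3 and ψ(21) = 39·21 + 3 = 822 ≡ 3 (mod 63).
So ψ(0) = ψ(21) while 0 ≠ 21, therefore ψ is not injective, hence not bijective.
Since ψ is not bijective, we find the least positive k with ψ(k) = ψ(0): this means 39k ≡ 0 (mod 63), i.e. 63 ∣ 39k. Since gcd(39, 63) = 3, dividing through by 3 this holds exactly when 21 ∣ 13k, and as gcd(13, 21) = 1, exactly when 21 ∣ k.
The smallest positive such k is 21.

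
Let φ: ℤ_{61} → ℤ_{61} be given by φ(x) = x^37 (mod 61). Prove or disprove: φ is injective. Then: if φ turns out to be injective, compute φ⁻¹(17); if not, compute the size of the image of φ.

Since 61 is prime, the nonzero elements of ℤ_{61} form a cyclic group of order 60.
As gcd(37, 60) = 1, raising to the 37th power is a bijection on this group: if a^37 ≡ b^37 then (ab^{−1})^37 = 1, and the only element of order dividing gcd(37, 60) = 1 is 1, so a = b.
With φ(0) = 0 this makes φ injective on all of ℤ_{61}, hence bijective (finite equal-size domain and codomain). In particular φ is injective.
Since φ is injective, we find the preimage of 17. The inverse of x ↦ x^37 on (ℤ_{61})^× is x ↦ x^13, because 37·13 = 481 = 8·60 + 1 ≡ 1 (mod 60) and x^{60} = 1 for x ≠ 0 (Fermat). So φ⁻¹(17) = 17^13 mod 61.
Repeated squaring mod 61: 17^1 ≡ 17, 17^2 ≡ 17² = 289 ≡ 45, 17^4 ≡ 45² = 2025 ≡ 12, 17^8 ≡ 12² = 144 ≡ 22. Since 13 = 8 + 4 + 1, 17^13 ≡ 22·12·17: 22·12 = 264 ≡ 20, then 20·17 = 340 ≡ 35. So 17^13 ≡ 35 (mod 61).
Hence φ⁻¹(17) = 35.

35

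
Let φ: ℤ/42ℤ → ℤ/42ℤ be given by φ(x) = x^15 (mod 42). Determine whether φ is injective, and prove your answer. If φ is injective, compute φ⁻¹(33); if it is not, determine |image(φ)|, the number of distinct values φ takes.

φ(2): Repeated squaring mod 42: 2^1 ≡ 2, 2^2 ≡ 2² = 4, 2^4 ≡ 4² = 16, 2^8 ≡ 16² = 256 ≡ 4. Since 15 = 8 + 4 + 2 + 1, 2^15 ≡ 4·16·4·2: 4·16 = 64 ≡ 22, then 22·4 = 88 ≡ 4, then 4·2 = 8. So 2^15 ≡ 8 (mod 42).
φ(8): Repeated squaring mod 42: 8^1 ≡ 8, 8^2 ≡ 8² = 64 ≡ 22, 8^4 ≡ 22² = 484 ≡ 22, 8^8 ≡ 22² = 484 ≡ 22. Since 15 = 8 + 4 + 2 + 1, 8^15 ≡ 22·22·22·8: 22·22 = 484 ≡ 22, then 22·22 = 484 ≡ 22, then 22·8 = 176 ≡ 8. So 8^15 ≡ 8 (mod 42).
So φ(2) = φ(8) = 8 while 2 ≠ 8, so φ is not injective.
Since φ is not injective, we determine |image(φ)|. Computing x^15 mod 42 for each x (by repeated squaring, reducing mod 42 at every step), the values φ(0), φ(1), …, φ(41) are: 0, 1, 8, 27, 22, 41, 6, 7, 8, 15, 34, 29, 6, 13, 14, 15, 22, 41, 36, 13, 20, 21, 22, 29, 6, 1, 20, 27, 28, 29, 36, 13, 8, 27, 34, 35, 36, 1, 20, 15, 34, 41.
The distinct values are {0, 1, 6, 7, 8, 13, 14, 15, 20, 21, 22, 27, 28, 29, 34, 35, 36, 41}; there are 18 of them.

18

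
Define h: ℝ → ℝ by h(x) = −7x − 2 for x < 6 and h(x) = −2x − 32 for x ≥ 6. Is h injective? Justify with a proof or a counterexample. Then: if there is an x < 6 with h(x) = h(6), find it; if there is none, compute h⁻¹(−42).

40/7

Both pieces are strictly decreasing (slopes −7 and −2), so each is injective on its own interval.
The left piece maps (−∞, 6) onto (−44, ∞); the right piece maps [6, ∞) onto (−∞, −44].
These images are disjoint, so no value is attained by both pieces. Thus h is injective.
Because the two images are disjoint, no x < 6 has h(x) = h(6), so we compute h⁻¹(−42): −42 lies in (−44, ∞), so solve −7x − 2 = −42: x = (−42 + 2)/(−7) = 40/7.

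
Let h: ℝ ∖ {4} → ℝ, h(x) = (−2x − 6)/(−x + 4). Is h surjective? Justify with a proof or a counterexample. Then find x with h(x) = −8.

13/5

If h(x) = 2, cross-multiplying gives −1(−2x − 6) = −2(−x + 4), which simplifies to 6 = −8 — false.  So 2 has no preimage and h is not surjective.
Solving h(x) = −8: cross-multiplying gives −2x − 6 = −8(−x + 4), which rearranges to −10x = −26, so x = 13/5.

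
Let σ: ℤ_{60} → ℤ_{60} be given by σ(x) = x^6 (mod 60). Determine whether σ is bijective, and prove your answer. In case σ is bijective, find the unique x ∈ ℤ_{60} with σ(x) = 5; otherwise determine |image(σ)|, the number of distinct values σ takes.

σ(2): Repeated squaring mod 60: 2^1 ≡ 2, 2^2 ≡ 2² = 4, 2^4 ≡ 4² = 16. Since 6 = 4 + 2, 2^6 ≡ 16·4: 16·4 = 64 ≡ 4. So 2^6 ≡ 4 (mod 60).
σ(8): Repeated squaring mod 60: 8^1 ≡ 8, 8^2 ≡ 8² = 64 ≡ 4, 8^4 ≡ 4² = 16. Since 6 = 4 + 2, 8^6 ≡ 16·4: 16·4 = 64 ≡ 4. So 8^6 ≡ 4 (mod 60).
So σ(2) = σ(8) = 4 while 2 ≠ 8, hence σ is not injective, hence not bijective.
Since σ is not bijective, we determine |image(σ)|. Computing x^6 mod 60 for each x (by repeated squaring, reducing mod 60 at every step), the values σ(0), σ(1), …, σ(59) are: 0, 1, 4, 9, 16, 25, 36, 49, 4, 21, 40, 1, 24, 49, 16, 45, 16, 49, 24, 1, 40, 21, 4, 49, 36, 25, 16, 9, 4, 1, 0, 1, 4, 9, 16, 25, 36, 49, 4, 21, 40, 1, 24, 49, 16, 45, 16, 49, 24, 1, 40, 21, 4, 49, 36, 25, 16, 9, 4, 1.
The distinct values are {0, 1, 4, 9, 16, 21, 24, 25, 36, 40, 45, 49}; there are 12 of them.

12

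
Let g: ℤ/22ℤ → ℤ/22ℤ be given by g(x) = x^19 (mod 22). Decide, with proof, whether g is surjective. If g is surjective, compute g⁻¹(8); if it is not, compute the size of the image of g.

Computing x^19 mod 22 for each x (by repeated squaring, reducing mod 22 at every step), the values g(0), g(1), …, g(21) are: 0, 1, 6, 15, 14, 9, 2, 19, 18, 5, 10, 11, 12, 17, 4, 3, 20, 13, 8, 7, 16, 21.
Every element of ℤ/22ℤ appears exactly once in this list, so g is a bijection, and in particular surjective.
Since g is surjective, we read off the preimage of 8 from the same table: g(18) = 8, so g⁻¹(8) = 18.

18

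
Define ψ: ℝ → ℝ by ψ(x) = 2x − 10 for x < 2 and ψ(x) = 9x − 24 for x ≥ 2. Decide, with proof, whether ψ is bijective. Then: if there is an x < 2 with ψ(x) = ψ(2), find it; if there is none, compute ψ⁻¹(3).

3

Both pieces are strictly increasing (slopes 2 and 9), so each is injective on its own interval.
The left piece maps (−∞, 2) onto (−∞, −6); the right piece maps [2, ∞) onto [−6, ∞).
Since −6 = −6, the images partition ℝ: ψ is injective and surjective, hence bijective.
Because the two images are disjoint, no x < 2 has ψ(x) = ψ(2), so we compute ψ⁻¹(3): 3 lies in [−6, ∞), so solve 9x − 24 = 3: x = (3 + 24)/9 = 3.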